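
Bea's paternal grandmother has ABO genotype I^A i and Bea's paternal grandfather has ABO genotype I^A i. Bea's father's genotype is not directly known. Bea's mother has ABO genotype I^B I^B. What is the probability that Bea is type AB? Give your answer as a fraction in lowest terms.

1/2

Bea's father's ABO genotype from I^A i × I^A i: 1/4 I^A I^A, 1/2 I^A i, 1/4 i i.
Crossing each possibility with the mother I^B I^B and summing P(type AB): 1/4·1 + 1/2·1/2 + 1/4·0 = 1/2.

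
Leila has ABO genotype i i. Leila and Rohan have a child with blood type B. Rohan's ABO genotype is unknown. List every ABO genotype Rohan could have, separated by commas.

For each candidate genotype of Rohan, check whether crossing it with i i can produce every observed child phenotype.
  I^A I^A → possible child types {A} ✗
  I^A I^B → possible child types {A, B} ✓
  I^A i → possible child types {O, A} ✗
  I^B I^B → possible child types {B} ✓
  I^B i → possible child types {O, B} ✓
  i i → possible child types {O} ✗

I^A I^B, I^B I^B, I^B i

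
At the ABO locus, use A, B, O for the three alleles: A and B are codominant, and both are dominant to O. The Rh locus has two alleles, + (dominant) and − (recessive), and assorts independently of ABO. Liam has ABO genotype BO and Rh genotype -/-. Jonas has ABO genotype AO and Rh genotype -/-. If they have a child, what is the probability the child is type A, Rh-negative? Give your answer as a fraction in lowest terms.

ABO cross BO × AO → offspring phenotypes: 1/4 O, 1/4 A, 1/4 B, 1/4 AB.
Rh cross -/- × -/- → 1 Rh-.
Independent loci: P(type A, Rh-negative) = 1/4 × 1 = 1/4.

1/4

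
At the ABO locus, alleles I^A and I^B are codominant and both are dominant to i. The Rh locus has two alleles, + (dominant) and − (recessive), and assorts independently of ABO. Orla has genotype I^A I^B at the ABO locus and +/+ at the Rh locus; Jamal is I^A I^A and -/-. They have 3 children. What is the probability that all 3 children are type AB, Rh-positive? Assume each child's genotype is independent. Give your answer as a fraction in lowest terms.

ABO cross I^A I^B × I^A I^A → 1/2 A, 1/2 AB.
Rh cross +/+ × -/- → 1 Rh+; so P(type AB, Rh-positive) = 1/2 × 1 = 1/2 per child.
All 3 independent: (1/2)^3 = 1/8.

1/8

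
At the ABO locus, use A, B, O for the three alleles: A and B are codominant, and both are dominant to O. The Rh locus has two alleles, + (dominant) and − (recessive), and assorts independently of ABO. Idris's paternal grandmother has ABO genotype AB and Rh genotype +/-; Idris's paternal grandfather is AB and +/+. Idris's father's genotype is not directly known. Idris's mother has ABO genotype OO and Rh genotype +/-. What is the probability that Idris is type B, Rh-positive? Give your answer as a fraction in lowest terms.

7/16

Idris's father's ABO genotype from AB × AB: 1/4 AA, 1/2 AB, 1/4 BB.
Crossing each possibility with the mother OO and summing P(type B): 1/4·0 + 1/2·1/2 + 1/4·1 = 1/2.
Similarly for Rh via the father's Rh distribution: P(Rh+) = 7/8.
Independent loci: 1/2 × 7/8 = 7/16.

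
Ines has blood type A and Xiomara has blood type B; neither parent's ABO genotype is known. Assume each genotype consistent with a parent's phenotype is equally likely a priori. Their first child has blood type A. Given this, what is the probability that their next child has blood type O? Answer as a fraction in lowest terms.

Possible genotypes: Ines ∈ {AA, AO}; Xiomara ∈ {BB, BO}.
Weight each parental genotype pair by prior × P(type-A child):
  AA × BO: posterior weight 2/3; P(next child type O) = 0.
  AO × BO: posterior weight 1/3; P(next child type O) = 1/4.
Weighted sum = 1/12.

1/12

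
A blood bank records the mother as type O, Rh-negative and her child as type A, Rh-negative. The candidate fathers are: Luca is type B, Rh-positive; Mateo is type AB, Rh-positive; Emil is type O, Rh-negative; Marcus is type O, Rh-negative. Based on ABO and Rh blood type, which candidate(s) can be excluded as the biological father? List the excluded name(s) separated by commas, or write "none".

A candidate is excluded only if no genotype consistent with his phenotype could produce a type A, Rh-negative child with a type O, Rh-negative mother.
Luca (type B, Rh+): no genotype consistent with that phenotype can produce a type-A Rh- child with a type-O mother.
Emil (type O, Rh-): no genotype consistent with that phenotype can produce a type-A Rh- child with a type-O mother.
Marcus (type O, Rh-): no genotype consistent with that phenotype can produce a type-A Rh- child with a type-O mother.

Luca, Emil, Marcus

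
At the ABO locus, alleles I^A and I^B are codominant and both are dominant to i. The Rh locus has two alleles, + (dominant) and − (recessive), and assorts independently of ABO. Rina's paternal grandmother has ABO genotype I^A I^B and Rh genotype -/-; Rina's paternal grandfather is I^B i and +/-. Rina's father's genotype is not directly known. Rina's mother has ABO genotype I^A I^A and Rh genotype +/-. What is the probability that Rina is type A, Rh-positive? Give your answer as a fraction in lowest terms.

Rina's father's ABO genotype from I^A I^B × I^B i: 1/4 I^A I^B, 1/4 I^A i, 1/4 I^B I^B, 1/4 I^B i.
Crossing each possibility with the mother I^A I^A and summing P(type A): 1/4·1/2 + 1/4·1 + 1/4·0 + 1/4·1/2 = 1/2.
Similarly for Rh via the father's Rh distribution: P(Rh+) = 5/8.
Independent loci: 1/2 × 5/8 = 5/16.

5/16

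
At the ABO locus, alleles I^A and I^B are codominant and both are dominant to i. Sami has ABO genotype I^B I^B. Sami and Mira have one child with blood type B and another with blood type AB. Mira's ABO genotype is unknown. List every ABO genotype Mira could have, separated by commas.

For each candidate genotype of Mira, check whether crossing it with I^B I^B can produce every observed child phenotype.
  I^A I^A → possible child types {AB} ✗
  I^A I^B → possible child types {B, AB} ✓
  I^A i → possible child types {B, AB} ✓
  I^B I^B → possible child types {B} ✗
  I^B i → possible child types {B} ✗
  i i → possible child types {B} ✗

I^A I^B, I^A i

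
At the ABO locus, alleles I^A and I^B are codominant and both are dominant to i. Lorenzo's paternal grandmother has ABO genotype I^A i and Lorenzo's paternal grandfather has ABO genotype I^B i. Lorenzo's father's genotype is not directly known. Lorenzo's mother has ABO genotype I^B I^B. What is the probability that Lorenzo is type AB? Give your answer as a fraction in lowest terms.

Lorenzo's father's ABO genotype from I^A i × I^B i: 1/4 I^A I^B, 1/4 I^A i, 1/4 I^B i, 1/4 i i.
Crossing each possibility with the mother I^B I^B and summing P(type AB): 1/4·1/2 + 1/4·1/2 + 1/4·0 + 1/4·0 = 1/4.

1/4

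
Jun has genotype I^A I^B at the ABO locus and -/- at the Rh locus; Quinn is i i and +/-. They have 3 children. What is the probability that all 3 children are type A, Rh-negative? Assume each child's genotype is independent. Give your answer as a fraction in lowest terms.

1/64

ABO cross I^A I^B × i i → 1/2 A, 1/2 B.
Rh cross -/- × +/- → 1/2 Rh+, 1/2 Rh-; so P(type A, Rh-negative) = 1/2 × 1/2 = 1/4 per child.
All 3 independent: (1/4)^3 = 1/64.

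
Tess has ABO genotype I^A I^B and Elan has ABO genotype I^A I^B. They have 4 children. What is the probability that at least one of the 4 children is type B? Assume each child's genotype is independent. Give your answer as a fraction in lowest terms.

175/256

ABO cross I^A I^B × I^A I^B → 1/4 A, 1/4 B, 1/2 AB.
So P(type B) = 1/4 per child.
P(none) = (3/4)^4 = 81/256; P(at least one) = 1 − 81/256 = 175/256.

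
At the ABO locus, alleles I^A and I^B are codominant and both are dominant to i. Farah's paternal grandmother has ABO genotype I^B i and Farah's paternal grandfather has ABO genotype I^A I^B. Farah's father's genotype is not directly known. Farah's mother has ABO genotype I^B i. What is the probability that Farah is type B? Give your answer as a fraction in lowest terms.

5/8

Farah's father's ABO genotype from I^B i × I^A I^B: 1/4 I^A I^B, 1/4 I^A i, 1/4 I^B I^B, 1/4 I^B i.
Crossing each possibility with the mother I^B i and summing P(type B): 1/4·1/2 + 1/4·1/4 + 1/4·1 + 1/4·3/4 = 5/8.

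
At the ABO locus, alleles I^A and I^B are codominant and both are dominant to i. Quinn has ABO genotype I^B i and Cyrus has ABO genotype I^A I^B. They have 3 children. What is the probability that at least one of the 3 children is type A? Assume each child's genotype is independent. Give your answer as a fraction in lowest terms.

ABO cross I^B i × I^A I^B → 1/4 A, 1/2 B, 1/4 AB.
So P(type A) = 1/4 per child.
P(none) = (3/4)^3 = 27/64; P(at least one) = 1 − 27/64 = 37/64.

37/64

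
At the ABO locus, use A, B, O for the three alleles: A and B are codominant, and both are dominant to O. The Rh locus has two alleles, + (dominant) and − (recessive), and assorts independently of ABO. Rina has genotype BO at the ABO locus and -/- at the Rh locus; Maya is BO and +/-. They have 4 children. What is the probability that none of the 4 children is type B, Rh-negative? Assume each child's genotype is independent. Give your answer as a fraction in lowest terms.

625/4096

ABO cross BO × BO → 1/4 O, 3/4 B.
Rh cross -/- × +/- → 1/2 Rh+, 1/2 Rh-; so P(type B, Rh-negative) = 3/4 × 1/2 = 3/8 per child.
P(not type B, Rh-negative) = 5/8 for one child; (5/8)^4 = 625/4096.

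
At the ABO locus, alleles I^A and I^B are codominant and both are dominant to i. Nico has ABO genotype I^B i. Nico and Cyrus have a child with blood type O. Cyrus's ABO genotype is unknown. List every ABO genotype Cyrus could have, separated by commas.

I^A i, I^B i, i i

For each candidate genotype of Cyrus, check whether crossing it with I^B i can produce every observed child phenotype.
  I^A I^A → possible child types {A, AB} ✗
  I^A I^B → possible child types {A, B, AB} ✗
  I^A i → possible child types {O, A, B, AB} ✓
  I^B I^B → possible child types {B} ✗
  I^B i → possible child types {O, B} ✓
  i i → possible child types {O, B} ✓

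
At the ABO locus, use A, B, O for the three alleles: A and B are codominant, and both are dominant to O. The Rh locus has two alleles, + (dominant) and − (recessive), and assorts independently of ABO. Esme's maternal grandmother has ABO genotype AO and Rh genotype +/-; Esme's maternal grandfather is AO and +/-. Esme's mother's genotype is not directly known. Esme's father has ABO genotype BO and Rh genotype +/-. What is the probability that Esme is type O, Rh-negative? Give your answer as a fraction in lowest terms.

Esme's mother's ABO genotype from AO × AO: 1/4 AA, 1/2 AO, 1/4 OO.
Crossing each possibility with the father BO and summing P(type O): 1/4·0 + 1/2·1/4 + 1/4·1/2 = 1/4.
Similarly for Rh via the mother's Rh distribution: P(Rh-) = 1/4.
Independent loci: 1/4 × 1/4 = 1/16.

1/16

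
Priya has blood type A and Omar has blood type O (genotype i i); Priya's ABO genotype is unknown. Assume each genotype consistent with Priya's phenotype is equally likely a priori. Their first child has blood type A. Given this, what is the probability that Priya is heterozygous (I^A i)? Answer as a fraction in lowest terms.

Possible genotypes: Priya ∈ {I^A I^A, I^A i}; Omar ∈ {i i}.
Weight each parental genotype pair by prior × P(type-A child):
  I^A I^A × i i: posterior weight 2/3.
  I^A i × i i: posterior weight 1/3.
Sum the posterior weight over pairs where Priya is I^A i: 1/3.

1/3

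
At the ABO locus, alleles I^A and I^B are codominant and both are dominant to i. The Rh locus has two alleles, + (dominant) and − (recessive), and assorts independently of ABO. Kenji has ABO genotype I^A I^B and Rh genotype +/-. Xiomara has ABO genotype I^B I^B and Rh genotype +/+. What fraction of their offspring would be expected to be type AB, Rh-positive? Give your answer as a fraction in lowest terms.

1/2

ABO cross I^A I^B × I^B I^B → offspring phenotypes: 1/2 B, 1/2 AB.
Rh cross +/- × +/+ → 1 Rh+.
Independent loci: P(type AB, Rh-positive) = 1/2 × 1 = 1/2.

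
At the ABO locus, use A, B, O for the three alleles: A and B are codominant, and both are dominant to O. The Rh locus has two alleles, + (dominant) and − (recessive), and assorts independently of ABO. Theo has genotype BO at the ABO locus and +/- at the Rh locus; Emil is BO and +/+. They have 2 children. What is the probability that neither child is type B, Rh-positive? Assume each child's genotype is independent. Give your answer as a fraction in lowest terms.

ABO cross BO × BO → 1/4 O, 3/4 B.
Rh cross +/- × +/+ → 1 Rh+; so P(type B, Rh-positive) = 3/4 × 1 = 3/4 per child.
P(not type B, Rh-positive) = 1/4 for one child; (1/4)^2 = 1/16.

1/16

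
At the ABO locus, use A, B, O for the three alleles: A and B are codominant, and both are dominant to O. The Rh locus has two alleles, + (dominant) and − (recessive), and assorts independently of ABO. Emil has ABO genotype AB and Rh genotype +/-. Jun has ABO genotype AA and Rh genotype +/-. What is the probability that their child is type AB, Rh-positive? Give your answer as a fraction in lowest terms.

3/8

ABO cross AB × AA → offspring phenotypes: 1/2 A, 1/2 AB.
Rh cross +/- × +/- → 3/4 Rh+, 1/4 Rh-.
Independent loci: P(type AB, Rh-positive) = 1/2 × 3/4 = 3/8.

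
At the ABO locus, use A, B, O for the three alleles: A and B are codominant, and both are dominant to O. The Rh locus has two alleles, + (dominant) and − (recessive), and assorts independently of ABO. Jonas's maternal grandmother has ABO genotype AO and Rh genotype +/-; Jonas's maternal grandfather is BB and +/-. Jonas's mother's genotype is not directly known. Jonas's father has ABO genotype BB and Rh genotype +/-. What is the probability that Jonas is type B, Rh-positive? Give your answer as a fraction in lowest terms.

Jonas's mother's ABO genotype from AO × BB: 1/2 AB, 1/2 BO.
Crossing each possibility with the father BB and summing P(type B): 1/2·1/2 + 1/2·1 = 3/4.
Similarly for Rh via the mother's Rh distribution: P(Rh+) = 3/4.
Independent loci: 3/4 × 3/4 = 9/16.

9/16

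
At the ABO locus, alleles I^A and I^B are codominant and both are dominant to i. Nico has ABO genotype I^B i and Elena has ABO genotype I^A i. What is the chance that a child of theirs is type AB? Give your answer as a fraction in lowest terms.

ABO cross I^B i × I^A i → offspring phenotypes: 1/4 O, 1/4 A, 1/4 B, 1/4 AB.
So P(type AB) = 1/4.

1/4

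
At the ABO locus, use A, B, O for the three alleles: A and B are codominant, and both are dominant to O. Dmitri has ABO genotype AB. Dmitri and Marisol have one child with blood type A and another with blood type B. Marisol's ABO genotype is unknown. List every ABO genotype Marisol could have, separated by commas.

AB, AO, BO, OO

For each candidate genotype of Marisol, check whether crossing it with AB can produce every observed child phenotype.
  AA → possible child types {A, AB} ✗
  AB → possible child types {A, B, AB} ✓
  AO → possible child types {A, B, AB} ✓
  BB → possible child types {B, AB} ✗
  BO → possible child types {A, B, AB} ✓
  OO → possible child types {A, B} ✓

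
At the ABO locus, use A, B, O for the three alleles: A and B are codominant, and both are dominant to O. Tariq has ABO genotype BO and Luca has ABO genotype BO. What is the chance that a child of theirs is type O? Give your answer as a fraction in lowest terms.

ABO cross BO × BO → offspring phenotypes: 1/4 O, 3/4 B.
So P(type O) = 1/4.

1/4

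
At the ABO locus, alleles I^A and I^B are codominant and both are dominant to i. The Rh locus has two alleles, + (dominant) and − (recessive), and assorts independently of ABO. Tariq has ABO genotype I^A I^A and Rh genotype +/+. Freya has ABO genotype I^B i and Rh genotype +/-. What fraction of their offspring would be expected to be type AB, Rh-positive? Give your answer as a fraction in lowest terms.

1/2

ABO cross I^A I^A × I^B i → offspring phenotypes: 1/2 A, 1/2 AB.
Rh cross +/+ × +/- → 1 Rh+.
Independent loci: P(type AB, Rh-positive) = 1/2 × 1 = 1/2.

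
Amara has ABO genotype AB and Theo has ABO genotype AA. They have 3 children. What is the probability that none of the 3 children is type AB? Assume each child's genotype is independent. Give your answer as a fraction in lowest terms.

1/8

ABO cross AB × AA → 1/2 A, 1/2 AB.
So P(type AB) = 1/2 per child.
P(not type AB) = 1/2 for one child; (1/2)^3 = 1/8.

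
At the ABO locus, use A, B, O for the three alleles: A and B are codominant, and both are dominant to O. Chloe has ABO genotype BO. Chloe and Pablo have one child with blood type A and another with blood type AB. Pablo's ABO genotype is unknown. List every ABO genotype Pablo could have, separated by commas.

For each candidate genotype of Pablo, check whether crossing it with BO can produce every observed child phenotype.
  AA → possible child types {A, AB} ✓
  AB → possible child types {A, B, AB} ✓
  AO → possible child types {O, A, B, AB} ✓
  BB → possible child types {B} ✗
  BO → possible child types {O, B} ✗
  OO → possible child types {O, B} ✗

AA, AB, AO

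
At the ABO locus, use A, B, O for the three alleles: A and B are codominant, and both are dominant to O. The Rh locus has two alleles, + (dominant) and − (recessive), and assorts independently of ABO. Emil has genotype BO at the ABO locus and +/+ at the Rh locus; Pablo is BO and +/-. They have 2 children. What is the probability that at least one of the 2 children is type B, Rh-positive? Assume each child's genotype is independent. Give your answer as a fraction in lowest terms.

15/16

ABO cross BO × BO → 1/4 O, 3/4 B.
Rh cross +/+ × +/- → 1 Rh+; so P(type B, Rh-positive) = 3/4 × 1 = 3/4 per child.
P(none) = (1/4)^2 = 1/16; P(at least one) = 1 − 1/16 = 15/16.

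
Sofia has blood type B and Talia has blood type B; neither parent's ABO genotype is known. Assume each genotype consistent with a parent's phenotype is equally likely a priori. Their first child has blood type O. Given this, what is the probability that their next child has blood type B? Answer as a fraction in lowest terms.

3/4

Possible genotypes: Sofia ∈ {I^B I^B, I^B i}; Talia ∈ {I^B I^B, I^B i}.
Weight each parental genotype pair by prior × P(type-O child):
  I^B i × I^B i: posterior weight 1; P(next child type B) = 3/4.
Weighted sum = 3/4.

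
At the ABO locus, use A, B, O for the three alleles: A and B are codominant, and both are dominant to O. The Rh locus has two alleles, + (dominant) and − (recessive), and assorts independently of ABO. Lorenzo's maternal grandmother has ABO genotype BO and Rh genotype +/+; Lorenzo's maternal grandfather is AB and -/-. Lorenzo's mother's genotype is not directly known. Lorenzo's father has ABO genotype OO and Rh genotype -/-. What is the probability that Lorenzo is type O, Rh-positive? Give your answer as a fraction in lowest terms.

1/8

Lorenzo's mother's ABO genotype from BO × AB: 1/4 AB, 1/4 AO, 1/4 BB, 1/4 BO.
Crossing each possibility with the father OO and summing P(type O): 1/4·0 + 1/4·1/2 + 1/4·0 + 1/4·1/2 = 1/4.
Similarly for Rh via the mother's Rh distribution: P(Rh+) = 1/2.
Independent loci: 1/4 × 1/2 = 1/8.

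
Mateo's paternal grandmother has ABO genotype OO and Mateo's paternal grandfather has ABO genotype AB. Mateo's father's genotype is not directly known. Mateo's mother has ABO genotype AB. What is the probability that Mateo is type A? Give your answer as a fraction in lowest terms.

Mateo's father's ABO genotype from OO × AB: 1/2 AO, 1/2 BO.
Crossing each possibility with the mother AB and summing P(type A): 1/2·1/2 + 1/2·1/4 = 3/8.

3/8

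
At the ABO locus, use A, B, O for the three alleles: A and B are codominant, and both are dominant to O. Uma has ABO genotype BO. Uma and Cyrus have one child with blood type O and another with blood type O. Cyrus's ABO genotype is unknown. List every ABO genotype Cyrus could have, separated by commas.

For each candidate genotype of Cyrus, check whether crossing it with BO can produce every observed child phenotype.
  AA → possible child types {A, AB} ✗
  AB → possible child types {A, B, AB} ✗
  AO → possible child types {O, A, B, AB} ✓
  BB → possible child types {B} ✗
  BO → possible child types {O, B} ✓
  OO → possible child types {O, B} ✓

AO, BO, OO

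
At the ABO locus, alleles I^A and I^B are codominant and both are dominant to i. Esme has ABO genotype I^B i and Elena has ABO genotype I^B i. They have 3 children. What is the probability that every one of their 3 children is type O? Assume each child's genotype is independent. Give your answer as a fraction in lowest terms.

ABO cross I^B i × I^B i → 1/4 O, 3/4 B.
So P(type O) = 1/4 per child.
All 3 independent: (1/4)^3 = 1/64.

1/64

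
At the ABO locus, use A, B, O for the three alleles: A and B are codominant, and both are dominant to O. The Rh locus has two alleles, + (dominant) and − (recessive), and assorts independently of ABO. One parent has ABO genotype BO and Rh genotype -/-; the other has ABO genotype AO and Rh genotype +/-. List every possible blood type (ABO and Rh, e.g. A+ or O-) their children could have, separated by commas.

Gametes from BO × AO give offspring ABO genotypes AB, AO, BO, OO, i.e. phenotypes O, A, B, AB.
Rh cross -/- × +/- → phenotypes Rh+, Rh-.
Combining independently: O+, O-, A+, A-, B+, B-, AB+, AB-.

O+, O-, A+, A-, B+, B-, AB+, AB-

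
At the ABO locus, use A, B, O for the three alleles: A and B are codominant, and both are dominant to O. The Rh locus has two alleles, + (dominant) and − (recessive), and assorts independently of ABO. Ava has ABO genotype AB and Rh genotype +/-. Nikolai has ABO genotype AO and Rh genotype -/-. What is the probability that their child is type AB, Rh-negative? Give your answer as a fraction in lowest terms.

1/8

ABO cross AB × AO → offspring phenotypes: 1/2 A, 1/4 B, 1/4 AB.
Rh cross +/- × -/- → 1/2 Rh+, 1/2 Rh-.
Independent loci: P(type AB, Rh-negative) = 1/4 × 1/2 = 1/8.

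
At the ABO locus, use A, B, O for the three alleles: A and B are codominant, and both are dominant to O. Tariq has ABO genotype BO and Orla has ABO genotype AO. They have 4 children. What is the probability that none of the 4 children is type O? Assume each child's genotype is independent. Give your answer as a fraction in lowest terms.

ABO cross BO × AO → 1/4 O, 1/4 A, 1/4 B, 1/4 AB.
So P(type O) = 1/4 per child.
P(not type O) = 3/4 for one child; (3/4)^4 = 81/256.

81/256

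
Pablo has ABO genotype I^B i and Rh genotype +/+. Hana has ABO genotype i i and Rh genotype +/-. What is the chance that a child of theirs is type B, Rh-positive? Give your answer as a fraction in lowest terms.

1/2

ABO cross I^B i × i i → offspring phenotypes: 1/2 O, 1/2 B.
Rh cross +/+ × +/- → 1 Rh+.
Independent loci: P(type B, Rh-positive) = 1/2 × 1 = 1/2.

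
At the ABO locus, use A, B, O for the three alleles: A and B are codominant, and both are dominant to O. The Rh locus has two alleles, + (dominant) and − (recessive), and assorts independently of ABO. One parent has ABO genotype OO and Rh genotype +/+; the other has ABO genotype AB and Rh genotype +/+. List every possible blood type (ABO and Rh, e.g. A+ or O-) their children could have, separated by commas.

Gametes from OO × AB give offspring ABO genotypes AO, BO, i.e. phenotypes A, B.
Rh cross +/+ × +/+ → phenotypes Rh+.
Combining independently: A+, B+.

A+, B+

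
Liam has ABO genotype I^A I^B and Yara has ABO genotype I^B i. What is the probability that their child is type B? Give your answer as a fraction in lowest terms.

ABO cross I^A I^B × I^B i → offspring phenotypes: 1/4 A, 1/2 B, 1/4 AB.
So P(type B) = 1/2.

1/2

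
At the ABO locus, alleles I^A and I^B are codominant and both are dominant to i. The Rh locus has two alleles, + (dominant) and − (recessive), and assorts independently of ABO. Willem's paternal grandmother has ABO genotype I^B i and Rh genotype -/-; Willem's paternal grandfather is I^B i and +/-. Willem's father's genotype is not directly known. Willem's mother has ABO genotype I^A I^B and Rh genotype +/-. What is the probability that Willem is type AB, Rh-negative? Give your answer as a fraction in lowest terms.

Willem's father's ABO genotype from I^B i × I^B i: 1/4 I^B I^B, 1/2 I^B i, 1/4 i i.
Crossing each possibility with the mother I^A I^B and summing P(type AB): 1/4·1/2 + 1/2·1/4 + 1/4·0 = 1/4.
Similarly for Rh via the father's Rh distribution: P(Rh-) = 3/8.
Independent loci: 1/4 × 3/8 = 3/32.

3/32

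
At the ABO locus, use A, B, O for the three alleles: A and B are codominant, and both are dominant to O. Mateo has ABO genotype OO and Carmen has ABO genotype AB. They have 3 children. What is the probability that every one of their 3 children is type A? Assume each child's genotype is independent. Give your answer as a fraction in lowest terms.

ABO cross OO × AB → 1/2 A, 1/2 B.
So P(type A) = 1/2 per child.
All 3 independent: (1/2)^3 = 1/8.

1/8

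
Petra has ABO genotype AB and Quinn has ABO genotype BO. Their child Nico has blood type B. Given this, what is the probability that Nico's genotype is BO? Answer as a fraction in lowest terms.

Cross AB × BO → 1/4 AB, 1/4 AO, 1/4 BB, 1/4 BO.
Type-B genotypes among offspring: BB (1/4), BO (1/4); total 1/2.
P(BO | type B) = (1/4) / (1/2) = 1/2.

1/2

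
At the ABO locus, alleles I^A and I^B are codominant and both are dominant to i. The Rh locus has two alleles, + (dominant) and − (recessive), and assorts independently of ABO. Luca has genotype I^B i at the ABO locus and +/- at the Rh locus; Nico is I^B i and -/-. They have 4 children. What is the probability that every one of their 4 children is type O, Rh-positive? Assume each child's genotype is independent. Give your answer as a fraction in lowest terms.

ABO cross I^B i × I^B i → 1/4 O, 3/4 B.
Rh cross +/- × -/- → 1/2 Rh+, 1/2 Rh-; so P(type O, Rh-positive) = 1/4 × 1/2 = 1/8 per child.
All 4 independent: (1/8)^4 = 1/4096.

1/4096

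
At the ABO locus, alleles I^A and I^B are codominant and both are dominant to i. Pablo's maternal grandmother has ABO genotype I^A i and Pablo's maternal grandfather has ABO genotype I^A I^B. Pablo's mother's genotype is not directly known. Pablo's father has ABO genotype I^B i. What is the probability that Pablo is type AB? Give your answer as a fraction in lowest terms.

1/4

Pablo's mother's ABO genotype from I^A i × I^A I^B: 1/4 I^A I^A, 1/4 I^A I^B, 1/4 I^A i, 1/4 I^B i.
Crossing each possibility with the father I^B i and summing P(type AB): 1/4·1/2 + 1/4·1/4 + 1/4·1/4 + 1/4·0 = 1/4.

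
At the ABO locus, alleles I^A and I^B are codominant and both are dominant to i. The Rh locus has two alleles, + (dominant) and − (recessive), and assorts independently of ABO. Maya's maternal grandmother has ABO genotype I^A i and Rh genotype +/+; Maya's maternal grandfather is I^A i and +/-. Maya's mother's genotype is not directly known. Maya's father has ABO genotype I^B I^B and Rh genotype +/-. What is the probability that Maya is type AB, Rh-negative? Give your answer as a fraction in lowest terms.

Maya's mother's ABO genotype from I^A i × I^A i: 1/4 I^A I^A, 1/2 I^A i, 1/4 i i.
Crossing each possibility with the father I^B I^B and summing P(type AB): 1/4·1 + 1/2·1/2 + 1/4·0 = 1/2.
Similarly for Rh via the mother's Rh distribution: P(Rh-) = 1/8.
Independent loci: 1/2 × 1/8 = 1/16.

1/16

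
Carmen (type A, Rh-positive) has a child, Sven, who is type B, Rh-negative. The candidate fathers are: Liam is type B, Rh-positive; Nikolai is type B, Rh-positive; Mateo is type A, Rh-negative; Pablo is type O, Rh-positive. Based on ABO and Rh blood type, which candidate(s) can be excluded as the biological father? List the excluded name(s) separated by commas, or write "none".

A candidate is excluded only if no genotype consistent with his phenotype could produce a type B, Rh-negative child with a type A, Rh-positive mother.
Mateo (type A, Rh-): no genotype consistent with that phenotype can produce a type-B Rh- child with a type-A mother.
Pablo (type O, Rh+): no genotype consistent with that phenotype can produce a type-B Rh- child with a type-A mother.

Mateo, Pablo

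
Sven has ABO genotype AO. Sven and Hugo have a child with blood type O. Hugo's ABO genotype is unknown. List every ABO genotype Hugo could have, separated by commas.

AO, BO, OO

For each candidate genotype of Hugo, check whether crossing it with AO can produce every observed child phenotype.
  AA → possible child types {A} ✗
  AB → possible child types {A, B, AB} ✗
  AO → possible child types {O, A} ✓
  BB → possible child types {B, AB} ✗
  BO → possible child types {O, A, B, AB} ✓
  OO → possible child types {O, A} ✓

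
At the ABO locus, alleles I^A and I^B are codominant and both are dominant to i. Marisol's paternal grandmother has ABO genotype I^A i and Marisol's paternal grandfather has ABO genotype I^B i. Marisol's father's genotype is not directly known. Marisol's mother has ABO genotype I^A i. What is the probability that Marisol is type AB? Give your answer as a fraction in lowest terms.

1/8

Marisol's father's ABO genotype from I^A i × I^B i: 1/4 I^A I^B, 1/4 I^A i, 1/4 I^B i, 1/4 i i.
Crossing each possibility with the mother I^A i and summing P(type AB): 1/4·1/4 + 1/4·0 + 1/4·1/4 + 1/4·0 = 1/8.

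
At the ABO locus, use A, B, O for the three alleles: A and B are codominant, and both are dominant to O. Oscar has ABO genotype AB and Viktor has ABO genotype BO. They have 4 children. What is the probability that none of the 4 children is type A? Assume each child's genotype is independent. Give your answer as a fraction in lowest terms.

ABO cross AB × BO → 1/4 A, 1/2 B, 1/4 AB.
So P(type A) = 1/4 per child.
P(not type A) = 3/4 for one child; (3/4)^4 = 81/256.

81/256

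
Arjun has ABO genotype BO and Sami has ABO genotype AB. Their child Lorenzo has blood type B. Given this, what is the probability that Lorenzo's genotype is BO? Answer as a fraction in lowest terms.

1/2

Cross BO × AB → 1/4 AB, 1/4 AO, 1/4 BB, 1/4 BO.
Type-B genotypes among offspring: BB (1/4), BO (1/4); total 1/2.
P(BO | type B) = (1/4) / (1/2) = 1/2.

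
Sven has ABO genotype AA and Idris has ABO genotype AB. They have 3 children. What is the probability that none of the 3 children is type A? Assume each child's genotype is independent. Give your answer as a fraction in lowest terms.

1/8

ABO cross AA × AB → 1/2 A, 1/2 AB.
So P(type A) = 1/2 per child.
P(not type A) = 1/2 for one child; (1/2)^3 = 1/8.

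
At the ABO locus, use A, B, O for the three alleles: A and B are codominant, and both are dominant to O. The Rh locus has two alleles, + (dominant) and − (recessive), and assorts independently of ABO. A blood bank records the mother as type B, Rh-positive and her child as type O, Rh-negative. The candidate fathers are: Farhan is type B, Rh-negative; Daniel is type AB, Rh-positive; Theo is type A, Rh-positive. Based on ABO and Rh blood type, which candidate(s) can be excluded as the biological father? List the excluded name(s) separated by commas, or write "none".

A candidate is excluded only if no genotype consistent with his phenotype could produce a type O, Rh-negative child with a type B, Rh-positive mother.
Daniel (type AB, Rh+): no genotype consistent with that phenotype can produce a type-O Rh- child with a type-B mother.

Daniel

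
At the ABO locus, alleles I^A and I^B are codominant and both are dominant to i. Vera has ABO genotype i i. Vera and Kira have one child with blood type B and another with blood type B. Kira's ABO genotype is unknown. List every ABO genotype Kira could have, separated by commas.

I^A I^B, I^B I^B, I^B i

For each candidate genotype of Kira, check whether crossing it with i i can produce every observed child phenotype.
  I^A I^A → possible child types {A} ✗
  I^A I^B → possible child types {A, B} ✓
  I^A i → possible child types {O, A} ✗
  I^B I^B → possible child types {B} ✓
  I^B i → possible child types {O, B} ✓
  i i → possible child types {O} ✗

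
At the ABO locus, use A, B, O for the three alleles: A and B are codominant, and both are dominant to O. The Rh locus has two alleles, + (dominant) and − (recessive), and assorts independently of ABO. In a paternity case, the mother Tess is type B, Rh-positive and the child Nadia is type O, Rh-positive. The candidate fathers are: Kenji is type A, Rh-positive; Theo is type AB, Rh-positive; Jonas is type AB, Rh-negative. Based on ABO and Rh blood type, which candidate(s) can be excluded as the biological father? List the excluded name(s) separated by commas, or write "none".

A candidate is excluded only if no genotype consistent with his phenotype could produce a type O, Rh-positive child with a type B, Rh-positive mother.
Theo (type AB, Rh+): no genotype consistent with that phenotype can produce a type-O Rh+ child with a type-B mother.
Jonas (type AB, Rh-): no genotype consistent with that phenotype can produce a type-O Rh+ child with a type-B mother.

Theo, Jonas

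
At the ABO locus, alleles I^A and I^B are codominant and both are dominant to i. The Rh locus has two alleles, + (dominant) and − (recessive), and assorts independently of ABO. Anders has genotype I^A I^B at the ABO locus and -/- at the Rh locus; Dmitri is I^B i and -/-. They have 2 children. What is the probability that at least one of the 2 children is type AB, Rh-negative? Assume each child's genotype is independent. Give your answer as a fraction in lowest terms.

ABO cross I^A I^B × I^B i → 1/4 A, 1/2 B, 1/4 AB.
Rh cross -/- × -/- → 1 Rh-; so P(type AB, Rh-negative) = 1/4 × 1 = 1/4 per child.
P(none) = (3/4)^2 = 9/16; P(at least one) = 1 − 9/16 = 7/16.

7/16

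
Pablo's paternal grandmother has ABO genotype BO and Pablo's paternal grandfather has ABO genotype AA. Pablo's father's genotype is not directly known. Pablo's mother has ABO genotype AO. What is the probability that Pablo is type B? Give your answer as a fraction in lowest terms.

1/8

Pablo's father's ABO genotype from BO × AA: 1/2 AB, 1/2 AO.
Crossing each possibility with the mother AO and summing P(type B): 1/2·1/4 + 1/2·0 = 1/8.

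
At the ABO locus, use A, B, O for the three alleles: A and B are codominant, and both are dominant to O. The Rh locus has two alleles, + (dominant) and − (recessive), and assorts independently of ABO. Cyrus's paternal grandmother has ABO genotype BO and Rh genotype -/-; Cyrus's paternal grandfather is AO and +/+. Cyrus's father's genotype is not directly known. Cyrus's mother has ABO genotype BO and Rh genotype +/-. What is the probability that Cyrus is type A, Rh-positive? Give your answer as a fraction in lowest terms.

Cyrus's father's ABO genotype from BO × AO: 1/4 AB, 1/4 AO, 1/4 BO, 1/4 OO.
Crossing each possibility with the mother BO and summing P(type A): 1/4·1/4 + 1/4·1/4 + 1/4·0 + 1/4·0 = 1/8.
Similarly for Rh via the father's Rh distribution: P(Rh+) = 3/4.
Independent loci: 1/8 × 3/4 = 3/32.

3/32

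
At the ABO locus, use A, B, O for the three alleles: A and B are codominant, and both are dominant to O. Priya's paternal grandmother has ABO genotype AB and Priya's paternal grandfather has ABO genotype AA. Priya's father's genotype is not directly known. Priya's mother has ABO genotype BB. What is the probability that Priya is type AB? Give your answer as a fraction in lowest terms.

Priya's father's ABO genotype from AB × AA: 1/2 AA, 1/2 AB.
Crossing each possibility with the mother BB and summing P(type AB): 1/2·1 + 1/2·1/2 = 3/4.

3/4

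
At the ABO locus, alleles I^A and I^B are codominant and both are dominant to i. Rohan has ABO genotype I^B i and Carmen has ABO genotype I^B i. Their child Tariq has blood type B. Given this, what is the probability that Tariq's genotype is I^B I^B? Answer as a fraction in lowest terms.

Cross I^B i × I^B i → 1/4 I^B I^B, 1/2 I^B i, 1/4 i i.
Type-B genotypes among offspring: I^B I^B (1/4), I^B i (1/2); total 3/4.
P(I^B I^B | type B) = (1/4) / (3/4) = 1/3.

1/3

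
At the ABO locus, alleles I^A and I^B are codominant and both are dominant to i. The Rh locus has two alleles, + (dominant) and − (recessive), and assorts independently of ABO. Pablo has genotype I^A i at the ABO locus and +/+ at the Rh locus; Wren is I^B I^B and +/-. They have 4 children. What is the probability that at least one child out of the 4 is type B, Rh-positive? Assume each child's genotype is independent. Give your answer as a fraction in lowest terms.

ABO cross I^A i × I^B I^B → 1/2 B, 1/2 AB.
Rh cross +/+ × +/- → 1 Rh+; so P(type B, Rh-positive) = 1/2 × 1 = 1/2 per child.
P(none) = (1/2)^4 = 1/16; P(at least one) = 1 − 1/16 = 15/16.

15/16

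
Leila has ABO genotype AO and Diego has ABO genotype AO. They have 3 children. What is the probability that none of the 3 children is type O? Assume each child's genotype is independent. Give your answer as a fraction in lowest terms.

27/64

ABO cross AO × AO → 1/4 O, 3/4 A.
So P(type O) = 1/4 per child.
P(not type O) = 3/4 for one child; (3/4)^3 = 27/64.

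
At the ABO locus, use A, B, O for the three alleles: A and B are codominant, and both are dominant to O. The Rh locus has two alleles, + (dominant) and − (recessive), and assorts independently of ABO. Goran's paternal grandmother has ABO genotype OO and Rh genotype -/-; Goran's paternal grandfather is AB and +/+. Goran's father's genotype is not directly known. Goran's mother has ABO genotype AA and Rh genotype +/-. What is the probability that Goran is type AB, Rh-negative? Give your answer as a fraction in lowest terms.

Goran's father's ABO genotype from OO × AB: 1/2 AO, 1/2 BO.
Crossing each possibility with the mother AA and summing P(type AB): 1/2·0 + 1/2·1/2 = 1/4.
Similarly for Rh via the father's Rh distribution: P(Rh-) = 1/4.
Independent loci: 1/4 × 1/4 = 1/16.

1/16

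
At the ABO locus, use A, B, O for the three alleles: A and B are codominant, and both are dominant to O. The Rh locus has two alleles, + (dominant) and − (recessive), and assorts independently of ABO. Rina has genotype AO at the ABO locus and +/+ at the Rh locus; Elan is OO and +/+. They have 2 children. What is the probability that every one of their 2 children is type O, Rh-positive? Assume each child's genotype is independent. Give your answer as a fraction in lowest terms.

1/4

ABO cross AO × OO → 1/2 O, 1/2 A.
Rh cross +/+ × +/+ → 1 Rh+; so P(type O, Rh-positive) = 1/2 × 1 = 1/2 per child.
All 2 independent: (1/2)^2 = 1/4.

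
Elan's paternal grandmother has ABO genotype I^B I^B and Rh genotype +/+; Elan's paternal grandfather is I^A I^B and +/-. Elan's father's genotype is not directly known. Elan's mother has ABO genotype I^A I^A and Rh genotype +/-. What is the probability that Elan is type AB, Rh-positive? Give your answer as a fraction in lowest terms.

Elan's father's ABO genotype from I^B I^B × I^A I^B: 1/2 I^A I^B, 1/2 I^B I^B.
Crossing each possibility with the mother I^A I^A and summing P(type AB): 1/2·1/2 + 1/2·1 = 3/4.
Similarly for Rh via the father's Rh distribution: P(Rh+) = 7/8.
Independent loci: 3/4 × 7/8 = 21/32.

21/32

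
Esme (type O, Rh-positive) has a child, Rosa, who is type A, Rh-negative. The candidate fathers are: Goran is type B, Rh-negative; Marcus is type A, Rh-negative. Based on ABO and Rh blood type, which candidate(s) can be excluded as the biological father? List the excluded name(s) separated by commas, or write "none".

Goran

A candidate is excluded only if no genotype consistent with his phenotype could produce a type A, Rh-negative child with a type O, Rh-positive mother.
Goran (type B, Rh-): no genotype consistent with that phenotype can produce a type-A Rh- child with a type-O mother.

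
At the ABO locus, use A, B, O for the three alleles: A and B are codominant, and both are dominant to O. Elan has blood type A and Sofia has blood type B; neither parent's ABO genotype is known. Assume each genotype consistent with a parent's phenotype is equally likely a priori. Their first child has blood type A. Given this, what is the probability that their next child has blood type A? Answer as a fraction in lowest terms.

5/12

Possible genotypes: Elan ∈ {AA, AO}; Sofia ∈ {BB, BO}.
Weight each parental genotype pair by prior × P(type-A child):
  AA × BO: posterior weight 2/3; P(next child type A) = 1/2.
  AO × BO: posterior weight 1/3; P(next child type A) = 1/4.
Weighted sum = 5/12.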